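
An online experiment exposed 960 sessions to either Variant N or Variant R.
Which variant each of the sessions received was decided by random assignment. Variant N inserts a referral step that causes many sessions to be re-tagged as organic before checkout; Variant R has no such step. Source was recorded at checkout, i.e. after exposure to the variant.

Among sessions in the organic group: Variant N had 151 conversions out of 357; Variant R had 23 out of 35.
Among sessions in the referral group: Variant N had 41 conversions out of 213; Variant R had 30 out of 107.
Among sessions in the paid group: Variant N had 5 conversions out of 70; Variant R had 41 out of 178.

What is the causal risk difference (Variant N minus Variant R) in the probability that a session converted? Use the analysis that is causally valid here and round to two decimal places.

+0.01

Traffic source is recorded after the variant and is itself shifted by it — it sits on the causal path from variant to outcome. Conditioning on a mediator would strip out part of the effect we want; the pooled comparison gives the total causal effect.
The causal difference is the pooled difference: 0.308 − 0.294 = +0.014.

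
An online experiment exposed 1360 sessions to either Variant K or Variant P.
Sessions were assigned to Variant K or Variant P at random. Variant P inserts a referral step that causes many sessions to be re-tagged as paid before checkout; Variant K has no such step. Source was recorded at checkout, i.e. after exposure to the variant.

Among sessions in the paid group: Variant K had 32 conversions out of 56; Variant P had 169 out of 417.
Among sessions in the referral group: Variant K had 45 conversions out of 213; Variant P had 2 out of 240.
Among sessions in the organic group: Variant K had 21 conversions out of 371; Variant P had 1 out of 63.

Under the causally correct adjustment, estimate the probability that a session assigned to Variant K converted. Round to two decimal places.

0.15

Within every traffic source level Variant K has the higher rate, yet pooled Variant P does — Simpson's reversal.
Stratifying would compare variants among sessions the variants themselves sorted into traffic source groups — a form of selection on an intermediate. The unconditioned pooled rates give the total causal effect.
So P(outcome | do(Variant K)) is just the pooled rate for Variant K: 98/640 = 0.153.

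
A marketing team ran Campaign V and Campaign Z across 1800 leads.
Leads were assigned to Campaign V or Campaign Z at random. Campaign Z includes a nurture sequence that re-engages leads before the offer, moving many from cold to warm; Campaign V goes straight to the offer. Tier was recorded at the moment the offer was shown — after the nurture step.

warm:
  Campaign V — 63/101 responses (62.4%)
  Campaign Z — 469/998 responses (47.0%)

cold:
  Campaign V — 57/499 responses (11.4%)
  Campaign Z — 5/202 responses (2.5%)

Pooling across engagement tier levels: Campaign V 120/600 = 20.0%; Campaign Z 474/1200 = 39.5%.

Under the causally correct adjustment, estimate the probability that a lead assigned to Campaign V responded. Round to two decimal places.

Because the campaign influences engagement tier, engagement tier is a post-treatment mediator, not a confounder. Stratifying on it would bias the estimate; the causal effect is the crude pooled difference.
So P(outcome | do(Campaign V)) is just the pooled rate for Campaign V: 120/600 = 0.200.

0.20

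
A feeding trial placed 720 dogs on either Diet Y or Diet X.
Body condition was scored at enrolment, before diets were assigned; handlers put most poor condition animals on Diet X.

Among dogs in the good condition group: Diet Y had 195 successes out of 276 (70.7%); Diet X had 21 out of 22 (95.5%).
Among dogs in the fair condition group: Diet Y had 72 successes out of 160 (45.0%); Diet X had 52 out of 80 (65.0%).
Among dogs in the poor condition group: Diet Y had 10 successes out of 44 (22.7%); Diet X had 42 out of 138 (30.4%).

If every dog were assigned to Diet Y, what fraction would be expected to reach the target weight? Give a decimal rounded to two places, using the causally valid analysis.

Diet X is higher inside every starting body condition stratum but Diet Y is higher in aggregate. Whether to stratify depends on how starting body condition relates to the diet.
Nothing the diet does changes starting body condition; the imbalance is an allocation artefact. With starting body condition also predicting the outcome, the pooled figure is confounded, and the within-stratum comparison is the causal one.
Standardising Diet Y to the population starting body condition mix: 0.414·195/276 + 0.333·72/160 + 0.253·10/44 = 0.500.

0.50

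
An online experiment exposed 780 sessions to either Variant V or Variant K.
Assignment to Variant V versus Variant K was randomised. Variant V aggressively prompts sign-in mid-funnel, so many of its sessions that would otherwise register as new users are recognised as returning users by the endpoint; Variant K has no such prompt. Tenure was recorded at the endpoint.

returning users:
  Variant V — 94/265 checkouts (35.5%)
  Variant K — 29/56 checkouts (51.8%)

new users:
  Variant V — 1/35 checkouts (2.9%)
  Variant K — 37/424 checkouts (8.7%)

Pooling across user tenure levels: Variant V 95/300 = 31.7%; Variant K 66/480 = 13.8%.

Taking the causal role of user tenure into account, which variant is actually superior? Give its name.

User tenure lies on the pathway variant → user tenure → outcome, so adjusting for it blocks the indirect effect. For the total causal effect of variant, use the unadjusted pooled rates.
Pooled: Variant V 31.7% vs Variant K 13.8%; Variant V is higher overall.

Variant V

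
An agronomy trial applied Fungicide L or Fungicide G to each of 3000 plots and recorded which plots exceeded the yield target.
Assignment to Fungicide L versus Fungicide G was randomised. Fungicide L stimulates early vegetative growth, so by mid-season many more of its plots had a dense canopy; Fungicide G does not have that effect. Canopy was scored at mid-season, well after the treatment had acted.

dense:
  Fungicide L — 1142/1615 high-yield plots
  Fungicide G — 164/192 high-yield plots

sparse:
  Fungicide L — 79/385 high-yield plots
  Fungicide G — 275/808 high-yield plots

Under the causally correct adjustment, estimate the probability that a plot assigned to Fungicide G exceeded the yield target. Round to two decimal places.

Mid-season canopy is recorded after the fungicide and is itself shifted by it — it sits on the causal path from fungicide to outcome. Conditioning on a mediator would strip out part of the effect we want; the pooled comparison gives the total causal effect.
So P(outcome | do(Fungicide G)) is just the pooled rate for Fungicide G: 439/1000 = 0.439.

0.44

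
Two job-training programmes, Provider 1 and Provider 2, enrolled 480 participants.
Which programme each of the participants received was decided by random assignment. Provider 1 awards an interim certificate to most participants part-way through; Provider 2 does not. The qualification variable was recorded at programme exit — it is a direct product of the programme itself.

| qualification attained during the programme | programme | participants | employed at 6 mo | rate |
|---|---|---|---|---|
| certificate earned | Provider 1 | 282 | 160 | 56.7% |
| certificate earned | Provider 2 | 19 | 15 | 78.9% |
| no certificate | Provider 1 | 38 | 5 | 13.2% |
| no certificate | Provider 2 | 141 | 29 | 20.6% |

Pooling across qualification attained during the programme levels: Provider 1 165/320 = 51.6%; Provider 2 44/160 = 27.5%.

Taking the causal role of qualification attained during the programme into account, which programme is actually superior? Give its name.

Because the programme influences qualification attained during the programme, qualification attained during the programme is a post-treatment mediator, not a confounder. Stratifying on it would bias the estimate; the causal effect is the crude pooled difference.
Pooled: Provider 1 51.6% vs Provider 2 27.5%; Provider 1 is higher overall.

Provider 1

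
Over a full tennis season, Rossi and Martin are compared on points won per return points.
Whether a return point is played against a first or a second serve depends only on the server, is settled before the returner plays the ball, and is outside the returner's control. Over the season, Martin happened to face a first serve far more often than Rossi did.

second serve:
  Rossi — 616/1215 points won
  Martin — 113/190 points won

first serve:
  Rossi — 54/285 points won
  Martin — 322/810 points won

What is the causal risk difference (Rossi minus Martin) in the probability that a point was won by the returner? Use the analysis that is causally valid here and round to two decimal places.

-0.14

Serve type is set before the player has any effect — it is not caused by the player — and it independently drives the outcome. That makes it a confounder, so the causal comparison is within serve type levels.
Adjusting over the population distribution of serve type: 0.562·(0.507−0.595) + 0.438·(0.189−0.398) = -0.140.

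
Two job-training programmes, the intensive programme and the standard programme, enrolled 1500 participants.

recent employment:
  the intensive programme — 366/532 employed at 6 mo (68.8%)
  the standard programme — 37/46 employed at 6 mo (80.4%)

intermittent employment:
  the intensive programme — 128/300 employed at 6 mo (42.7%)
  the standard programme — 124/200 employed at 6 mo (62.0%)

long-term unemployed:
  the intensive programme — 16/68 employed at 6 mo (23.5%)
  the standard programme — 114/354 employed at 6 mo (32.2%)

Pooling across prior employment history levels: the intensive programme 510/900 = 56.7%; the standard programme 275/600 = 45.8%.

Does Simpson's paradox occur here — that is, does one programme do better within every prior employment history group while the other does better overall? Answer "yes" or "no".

Within each prior employment history level (recent employment 68.8% vs 80.4%; intermittent employment 42.7% vs 62.0%; long-term unemployed 23.5% vs 32.2%), the standard programme has the higher rate every time. Pooled: 56.7% vs 45.8% — the intensive programme has the higher rate overall. The two comparisons disagree.

yes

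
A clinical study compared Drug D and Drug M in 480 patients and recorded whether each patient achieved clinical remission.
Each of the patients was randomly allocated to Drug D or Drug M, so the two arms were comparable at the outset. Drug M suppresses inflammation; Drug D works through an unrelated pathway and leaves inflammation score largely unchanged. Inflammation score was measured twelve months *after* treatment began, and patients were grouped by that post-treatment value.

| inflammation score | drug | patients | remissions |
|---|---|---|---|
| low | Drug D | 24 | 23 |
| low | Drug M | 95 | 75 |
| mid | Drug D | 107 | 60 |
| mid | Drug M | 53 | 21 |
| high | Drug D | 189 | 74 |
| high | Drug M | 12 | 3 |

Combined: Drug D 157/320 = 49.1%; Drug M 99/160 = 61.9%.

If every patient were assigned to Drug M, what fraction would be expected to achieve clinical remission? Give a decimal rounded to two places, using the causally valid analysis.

0.62

Within every inflammation score level Drug D has the higher rate, yet pooled Drug M does — Simpson's reversal.
The distribution of inflammation score is itself part of what the drug does — it is an intermediate outcome. Holding it fixed would remove that part of the effect; the total effect is the pooled difference.
So P(outcome | do(Drug M)) is just the pooled rate for Drug M: 99/160 = 0.619.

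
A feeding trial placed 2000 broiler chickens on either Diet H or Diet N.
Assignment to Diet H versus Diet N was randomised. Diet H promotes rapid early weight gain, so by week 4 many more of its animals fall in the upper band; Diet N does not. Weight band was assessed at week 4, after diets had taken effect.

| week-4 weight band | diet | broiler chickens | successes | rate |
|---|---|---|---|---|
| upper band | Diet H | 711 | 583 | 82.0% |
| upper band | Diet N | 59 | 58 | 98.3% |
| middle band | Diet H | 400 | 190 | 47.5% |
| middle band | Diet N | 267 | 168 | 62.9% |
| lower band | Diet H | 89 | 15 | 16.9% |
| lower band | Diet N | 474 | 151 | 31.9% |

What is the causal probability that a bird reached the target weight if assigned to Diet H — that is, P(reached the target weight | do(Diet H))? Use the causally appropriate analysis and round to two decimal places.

0.66

Diet N is higher inside every week-4 weight band stratum but Diet H is higher in aggregate. Whether to stratify depends on how week-4 weight band relates to the diet.
Week-4 weight band here is a post-treatment variable shaped by the diet; conditioning on it would introduce bias rather than remove it. The overall comparison is the causal one.
So P(outcome | do(Diet H)) is just the pooled rate for Diet H: 788/1200 = 0.657.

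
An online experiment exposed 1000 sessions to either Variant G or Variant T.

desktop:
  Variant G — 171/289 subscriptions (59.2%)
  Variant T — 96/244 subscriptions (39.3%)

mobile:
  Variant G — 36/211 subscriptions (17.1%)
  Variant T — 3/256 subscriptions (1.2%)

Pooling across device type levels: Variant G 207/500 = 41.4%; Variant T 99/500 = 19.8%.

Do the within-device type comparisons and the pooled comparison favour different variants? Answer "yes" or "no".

no

Within each device type level (desktop 59.2% vs 39.3%; mobile 17.1% vs 1.2%), Variant G has the higher rate every time. Pooled: 41.4% vs 19.8% — Variant G has the higher rate overall. They agree.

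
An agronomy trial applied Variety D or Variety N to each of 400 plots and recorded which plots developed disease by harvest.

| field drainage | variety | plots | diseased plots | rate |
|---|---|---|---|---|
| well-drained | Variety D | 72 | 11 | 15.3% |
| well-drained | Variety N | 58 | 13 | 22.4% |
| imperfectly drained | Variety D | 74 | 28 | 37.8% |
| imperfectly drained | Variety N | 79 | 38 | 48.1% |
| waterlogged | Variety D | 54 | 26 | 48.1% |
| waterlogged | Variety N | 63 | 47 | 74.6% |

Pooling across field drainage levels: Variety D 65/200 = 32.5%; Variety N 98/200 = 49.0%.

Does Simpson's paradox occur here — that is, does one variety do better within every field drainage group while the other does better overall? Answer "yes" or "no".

Within each field drainage level (well-drained 15.3% vs 22.4%; imperfectly drained 37.8% vs 48.1%; waterlogged 48.1% vs 74.6%), Variety D has the lower rate every time. Pooled: 32.5% vs 49.0% — Variety D has the lower rate overall. They agree.

no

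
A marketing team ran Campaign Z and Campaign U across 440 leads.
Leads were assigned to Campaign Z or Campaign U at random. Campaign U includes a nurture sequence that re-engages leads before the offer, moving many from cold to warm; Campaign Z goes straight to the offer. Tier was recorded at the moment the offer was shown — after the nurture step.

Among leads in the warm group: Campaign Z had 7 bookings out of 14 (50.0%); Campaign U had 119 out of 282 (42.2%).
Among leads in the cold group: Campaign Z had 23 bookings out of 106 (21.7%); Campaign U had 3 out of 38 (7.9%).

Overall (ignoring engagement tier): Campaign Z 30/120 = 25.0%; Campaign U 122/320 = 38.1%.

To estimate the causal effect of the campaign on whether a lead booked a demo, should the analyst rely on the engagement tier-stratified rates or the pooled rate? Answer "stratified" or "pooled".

The distribution of engagement tier is itself part of what the campaign does — it is an intermediate outcome. Holding it fixed would remove that part of the effect; the total effect is the pooled difference.
Pooled: Campaign Z 25.0% vs Campaign U 38.1%; Campaign U is higher overall.

pooled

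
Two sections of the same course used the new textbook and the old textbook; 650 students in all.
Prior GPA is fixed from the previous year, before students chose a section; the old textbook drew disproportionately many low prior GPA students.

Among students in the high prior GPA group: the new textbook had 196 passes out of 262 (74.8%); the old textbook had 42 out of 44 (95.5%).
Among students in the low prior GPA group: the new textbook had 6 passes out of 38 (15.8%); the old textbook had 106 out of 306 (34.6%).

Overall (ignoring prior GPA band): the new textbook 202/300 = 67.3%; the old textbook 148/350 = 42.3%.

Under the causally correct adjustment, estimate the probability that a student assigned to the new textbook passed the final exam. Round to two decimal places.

Nothing the teaching method does changes prior GPA band; the imbalance is an allocation artefact. With prior GPA band also predicting the outcome, the pooled figure is confounded, and the within-stratum comparison is the causal one.
Standardising the new textbook to the population prior GPA band mix: 0.471·196/262 + 0.529·6/38 = 0.436.

0.44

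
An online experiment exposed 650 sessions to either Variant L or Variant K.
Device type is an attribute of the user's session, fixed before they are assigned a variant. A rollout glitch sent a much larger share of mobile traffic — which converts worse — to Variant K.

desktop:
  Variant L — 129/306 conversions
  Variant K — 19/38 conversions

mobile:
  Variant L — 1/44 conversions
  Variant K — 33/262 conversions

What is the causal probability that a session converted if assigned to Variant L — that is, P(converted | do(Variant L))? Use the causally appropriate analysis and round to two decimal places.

Here device type is a common cause — it drives both which variant a case falls under and the outcome. The crude comparison mixes populations; the stratum-specific rates are the causally relevant ones.
Standardising Variant L to the population device type mix: 0.529·129/306 + 0.471·1/44 = 0.234.

0.23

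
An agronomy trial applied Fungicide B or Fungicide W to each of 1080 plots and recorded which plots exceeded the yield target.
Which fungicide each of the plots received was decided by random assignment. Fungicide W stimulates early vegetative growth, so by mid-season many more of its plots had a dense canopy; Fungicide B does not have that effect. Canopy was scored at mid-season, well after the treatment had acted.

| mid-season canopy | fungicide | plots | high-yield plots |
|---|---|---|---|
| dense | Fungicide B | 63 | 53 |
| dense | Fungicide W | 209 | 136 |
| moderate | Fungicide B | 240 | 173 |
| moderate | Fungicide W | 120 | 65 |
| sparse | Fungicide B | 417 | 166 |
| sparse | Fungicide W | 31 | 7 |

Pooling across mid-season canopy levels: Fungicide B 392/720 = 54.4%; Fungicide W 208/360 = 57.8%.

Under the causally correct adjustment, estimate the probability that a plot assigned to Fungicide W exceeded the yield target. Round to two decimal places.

0.58

Because the fungicide influences mid-season canopy, mid-season canopy is a post-treatment mediator, not a confounder. Stratifying on it would bias the estimate; the causal effect is the crude pooled difference.
So P(outcome | do(Fungicide W)) is just the pooled rate for Fungicide W: 208/360 = 0.578.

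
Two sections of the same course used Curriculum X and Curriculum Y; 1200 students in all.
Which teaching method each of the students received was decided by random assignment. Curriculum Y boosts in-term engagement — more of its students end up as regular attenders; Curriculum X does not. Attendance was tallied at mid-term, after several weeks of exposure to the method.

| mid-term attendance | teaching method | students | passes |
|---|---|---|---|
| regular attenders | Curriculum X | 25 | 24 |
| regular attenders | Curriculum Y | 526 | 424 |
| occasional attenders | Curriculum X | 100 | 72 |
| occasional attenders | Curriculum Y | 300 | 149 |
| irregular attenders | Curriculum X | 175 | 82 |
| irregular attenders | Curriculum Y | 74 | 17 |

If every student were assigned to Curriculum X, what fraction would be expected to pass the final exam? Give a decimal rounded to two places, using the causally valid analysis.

Curriculum X is higher inside every mid-term attendance stratum but Curriculum Y is higher in aggregate. Whether to stratify depends on how mid-term attendance relates to the teaching method.
Stratifying would compare teaching methods among students the teaching methods themselves sorted into mid-term attendance groups — a form of selection on an intermediate. The unconditioned pooled rates give the total causal effect.
So P(outcome | do(Curriculum X)) is just the pooled rate for Curriculum X: 178/300 = 0.593.

0.59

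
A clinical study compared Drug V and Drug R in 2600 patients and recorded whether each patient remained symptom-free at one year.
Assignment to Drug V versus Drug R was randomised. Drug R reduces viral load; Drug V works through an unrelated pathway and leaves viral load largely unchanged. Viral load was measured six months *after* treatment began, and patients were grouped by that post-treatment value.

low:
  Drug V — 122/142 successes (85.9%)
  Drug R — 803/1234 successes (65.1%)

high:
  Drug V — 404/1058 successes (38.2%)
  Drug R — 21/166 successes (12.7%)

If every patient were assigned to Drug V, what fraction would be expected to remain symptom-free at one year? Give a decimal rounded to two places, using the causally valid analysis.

The viral load-specific comparison favours Drug V throughout, but the pooled figures favour Drug R. The question is whether to condition on viral load.
The distribution of viral load is itself part of what the drug does — it is an intermediate outcome. Holding it fixed would remove that part of the effect; the total effect is the pooled difference.
So P(outcome | do(Drug V)) is just the pooled rate for Drug V: 526/1200 = 0.438.

0.44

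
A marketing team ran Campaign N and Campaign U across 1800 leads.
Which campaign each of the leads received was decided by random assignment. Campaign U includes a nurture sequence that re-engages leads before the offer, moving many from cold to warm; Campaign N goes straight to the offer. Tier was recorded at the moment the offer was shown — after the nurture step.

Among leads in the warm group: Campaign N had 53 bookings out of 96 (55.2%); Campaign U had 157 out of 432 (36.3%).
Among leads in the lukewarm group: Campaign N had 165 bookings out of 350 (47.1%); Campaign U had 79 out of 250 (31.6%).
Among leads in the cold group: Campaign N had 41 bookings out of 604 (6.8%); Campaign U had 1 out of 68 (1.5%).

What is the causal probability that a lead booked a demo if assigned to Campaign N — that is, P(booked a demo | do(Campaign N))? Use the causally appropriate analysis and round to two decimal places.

0.25

Stratifying would compare campaigns among leads the campaigns themselves sorted into engagement tier groups — a form of selection on an intermediate. The unconditioned pooled rates give the total causal effect.
So P(outcome | do(Campaign N)) is just the pooled rate for Campaign N: 259/1050 = 0.247.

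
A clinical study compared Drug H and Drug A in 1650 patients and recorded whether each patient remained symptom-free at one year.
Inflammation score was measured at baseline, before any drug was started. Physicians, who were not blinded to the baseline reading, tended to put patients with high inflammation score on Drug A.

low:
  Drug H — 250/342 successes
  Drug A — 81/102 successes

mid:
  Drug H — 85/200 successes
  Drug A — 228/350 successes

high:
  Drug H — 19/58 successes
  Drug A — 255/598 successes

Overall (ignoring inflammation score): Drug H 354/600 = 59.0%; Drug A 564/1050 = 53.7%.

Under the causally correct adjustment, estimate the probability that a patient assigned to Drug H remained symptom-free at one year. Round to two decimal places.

0.47

Drug A is higher inside every inflammation score stratum but Drug H is higher in aggregate. Whether to stratify depends on how inflammation score relates to the drug.
Inflammation score satisfies the back-door criterion: it is not a descendant of the drug, and it blocks the spurious path from drug to outcome. Adjusting for it (i.e., using the within-inflammation score rates) gives the causal effect.
Standardising Drug H to the population inflammation score mix: 0.269·250/342 + 0.333·85/200 + 0.398·19/58 = 0.469.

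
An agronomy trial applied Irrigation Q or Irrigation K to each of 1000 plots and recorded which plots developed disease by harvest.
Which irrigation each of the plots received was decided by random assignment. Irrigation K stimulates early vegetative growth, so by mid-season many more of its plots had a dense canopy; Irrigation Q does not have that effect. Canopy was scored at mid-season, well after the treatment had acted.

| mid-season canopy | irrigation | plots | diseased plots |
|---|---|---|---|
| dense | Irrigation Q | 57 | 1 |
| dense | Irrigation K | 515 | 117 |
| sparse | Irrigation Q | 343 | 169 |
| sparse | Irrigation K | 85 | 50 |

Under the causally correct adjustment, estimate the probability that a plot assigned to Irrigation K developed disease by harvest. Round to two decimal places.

0.28

Mid-season canopy lies on the pathway irrigation → mid-season canopy → outcome, so adjusting for it blocks the indirect effect. For the total causal effect of irrigation, use the unadjusted pooled rates.
So P(outcome | do(Irrigation K)) is just the pooled rate for Irrigation K: 167/600 = 0.278.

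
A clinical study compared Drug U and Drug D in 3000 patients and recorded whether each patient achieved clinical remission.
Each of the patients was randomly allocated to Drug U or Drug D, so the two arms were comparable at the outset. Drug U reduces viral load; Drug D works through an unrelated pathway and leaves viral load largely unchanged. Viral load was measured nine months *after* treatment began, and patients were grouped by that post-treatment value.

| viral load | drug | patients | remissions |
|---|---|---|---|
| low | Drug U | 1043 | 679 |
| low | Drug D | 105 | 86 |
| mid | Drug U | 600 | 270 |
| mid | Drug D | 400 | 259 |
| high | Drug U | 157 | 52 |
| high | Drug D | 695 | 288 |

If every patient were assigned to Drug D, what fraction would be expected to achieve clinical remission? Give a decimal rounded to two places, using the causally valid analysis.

The viral load-specific comparison favours Drug D throughout, but the pooled figures favour Drug U. The question is whether to condition on viral load.
Viral load is recorded after the drug and is itself shifted by it — it sits on the causal path from drug to outcome. Conditioning on a mediator would strip out part of the effect we want; the pooled comparison gives the total causal effect.
So P(outcome | do(Drug D)) is just the pooled rate for Drug D: 633/1200 = 0.527.

0.53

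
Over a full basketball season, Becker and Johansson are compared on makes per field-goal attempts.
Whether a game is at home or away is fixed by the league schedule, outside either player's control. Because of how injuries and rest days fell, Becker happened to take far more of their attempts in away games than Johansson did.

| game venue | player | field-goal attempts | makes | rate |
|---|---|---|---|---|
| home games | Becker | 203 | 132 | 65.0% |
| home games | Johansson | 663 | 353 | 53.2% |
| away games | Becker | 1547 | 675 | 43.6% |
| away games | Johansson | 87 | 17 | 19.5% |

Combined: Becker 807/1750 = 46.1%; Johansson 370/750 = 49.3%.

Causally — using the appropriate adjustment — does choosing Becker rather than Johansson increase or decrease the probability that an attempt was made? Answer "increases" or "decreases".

Game venue satisfies the back-door criterion: it is not a descendant of the player, and it blocks the spurious path from player to outcome. Adjusting for it (i.e., using the within-game venue rates) gives the causal effect.
Within each level — home games: 65.0% vs 53.2%; away games: 43.6% vs 19.5% — Becker is higher every time.

increases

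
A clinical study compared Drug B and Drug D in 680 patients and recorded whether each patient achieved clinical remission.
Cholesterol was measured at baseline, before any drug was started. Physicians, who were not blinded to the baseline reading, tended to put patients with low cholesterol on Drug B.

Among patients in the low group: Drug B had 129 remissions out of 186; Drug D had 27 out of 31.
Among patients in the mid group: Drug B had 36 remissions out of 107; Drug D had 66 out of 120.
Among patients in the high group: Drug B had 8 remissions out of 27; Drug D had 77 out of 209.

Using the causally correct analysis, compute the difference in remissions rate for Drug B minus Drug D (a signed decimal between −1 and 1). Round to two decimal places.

Drug D is higher inside every cholesterol stratum but Drug B is higher in aggregate. Whether to stratify depends on how cholesterol relates to the drug.
Since cholesterol is a pre-existing factor (not a product of the drug) and it affects the outcome on its own, it is a confounder. The stratified rates, not the pooled rate, identify the causal effect.
Adjusting over the population distribution of cholesterol: 0.319·(0.694−0.871) + 0.334·(0.336−0.550) + 0.347·(0.296−0.368) = -0.153.

-0.15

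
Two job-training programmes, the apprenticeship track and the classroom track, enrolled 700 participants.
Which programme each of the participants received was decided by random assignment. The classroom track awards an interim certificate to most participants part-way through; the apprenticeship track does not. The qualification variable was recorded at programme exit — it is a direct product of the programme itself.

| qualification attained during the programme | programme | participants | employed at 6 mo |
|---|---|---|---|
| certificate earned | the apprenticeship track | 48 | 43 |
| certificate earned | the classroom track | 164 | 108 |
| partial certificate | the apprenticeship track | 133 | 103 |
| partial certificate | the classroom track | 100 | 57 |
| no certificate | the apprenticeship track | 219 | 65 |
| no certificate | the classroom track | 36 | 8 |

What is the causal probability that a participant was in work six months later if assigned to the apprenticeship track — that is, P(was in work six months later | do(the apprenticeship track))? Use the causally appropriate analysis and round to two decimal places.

0.53

Within every qualification attained during the programme level the apprenticeship track has the higher rate, yet pooled the classroom track does — Simpson's reversal.
Qualification attained during the programme lies on the pathway programme → qualification attained during the programme → outcome, so adjusting for it blocks the indirect effect. For the total causal effect of programme, use the unadjusted pooled rates.
So P(outcome | do(the apprenticeship track)) is just the pooled rate for the apprenticeship track: 211/400 = 0.527.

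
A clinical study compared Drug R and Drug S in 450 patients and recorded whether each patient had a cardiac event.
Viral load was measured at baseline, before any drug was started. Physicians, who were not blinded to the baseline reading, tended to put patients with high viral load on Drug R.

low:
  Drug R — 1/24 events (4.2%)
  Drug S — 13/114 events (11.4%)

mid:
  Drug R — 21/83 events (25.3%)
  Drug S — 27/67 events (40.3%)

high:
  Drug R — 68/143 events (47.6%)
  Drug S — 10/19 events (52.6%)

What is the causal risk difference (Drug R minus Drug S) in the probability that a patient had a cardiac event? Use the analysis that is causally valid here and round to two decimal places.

-0.09

Viral load differs across drugs for reasons unrelated to any effect of the drug itself, and it separately predicts the outcome — a classic confounder. We must compare within viral load levels.
Adjusting over the population distribution of viral load: 0.307·(0.042−0.114) + 0.333·(0.253−0.403) + 0.360·(0.476−0.526) = -0.090.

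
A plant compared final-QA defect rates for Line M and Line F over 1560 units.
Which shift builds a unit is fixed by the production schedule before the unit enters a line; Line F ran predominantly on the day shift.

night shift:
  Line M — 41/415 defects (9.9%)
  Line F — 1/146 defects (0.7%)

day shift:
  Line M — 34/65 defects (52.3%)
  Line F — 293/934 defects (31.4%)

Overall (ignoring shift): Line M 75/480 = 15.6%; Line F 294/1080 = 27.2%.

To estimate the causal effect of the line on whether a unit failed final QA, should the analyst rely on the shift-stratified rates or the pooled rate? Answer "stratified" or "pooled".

Since shift is a pre-existing factor (not a product of the line) and it affects the outcome on its own, it is a confounder. The stratified rates, not the pooled rate, identify the causal effect.
Within each level — night shift: 9.9% vs 0.7%; day shift: 52.3% vs 31.4% — Line F is lower every time.

stratified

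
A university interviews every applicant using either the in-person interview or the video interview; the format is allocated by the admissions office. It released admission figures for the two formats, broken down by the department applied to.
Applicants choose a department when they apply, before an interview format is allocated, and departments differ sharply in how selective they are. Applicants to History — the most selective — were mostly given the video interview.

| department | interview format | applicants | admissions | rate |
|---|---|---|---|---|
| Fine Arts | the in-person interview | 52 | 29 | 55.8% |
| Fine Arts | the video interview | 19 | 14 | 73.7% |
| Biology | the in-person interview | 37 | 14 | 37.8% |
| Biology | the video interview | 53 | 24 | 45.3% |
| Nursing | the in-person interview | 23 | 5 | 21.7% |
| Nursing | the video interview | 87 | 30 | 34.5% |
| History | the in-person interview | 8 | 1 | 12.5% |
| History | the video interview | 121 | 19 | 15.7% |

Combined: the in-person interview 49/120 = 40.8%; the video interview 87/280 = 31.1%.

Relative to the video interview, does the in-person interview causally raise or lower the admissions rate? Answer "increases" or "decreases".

decreases

the video interview is higher inside every department stratum but the in-person interview is higher in aggregate. Whether to stratify depends on how department relates to the interview format.
Since department is a pre-existing factor (not a product of the interview format) and it affects the outcome on its own, it is a confounder. The stratified rates, not the pooled rate, identify the causal effect.
Within each level — Fine Arts: 55.8% vs 73.7%; Biology: 37.8% vs 45.3%; Nursing: 21.7% vs 34.5%; History: 12.5% vs 15.7% — the video interview is higher every time.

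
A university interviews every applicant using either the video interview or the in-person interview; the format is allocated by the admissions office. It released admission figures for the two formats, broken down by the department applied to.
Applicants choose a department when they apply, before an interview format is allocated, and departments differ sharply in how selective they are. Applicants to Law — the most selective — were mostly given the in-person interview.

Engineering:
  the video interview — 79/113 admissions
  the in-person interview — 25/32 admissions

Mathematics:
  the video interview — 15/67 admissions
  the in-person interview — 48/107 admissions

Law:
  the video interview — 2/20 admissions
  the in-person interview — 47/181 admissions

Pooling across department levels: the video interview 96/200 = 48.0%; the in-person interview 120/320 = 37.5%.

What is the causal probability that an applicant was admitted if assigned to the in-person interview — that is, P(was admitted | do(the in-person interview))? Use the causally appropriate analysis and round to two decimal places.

Since department is a pre-existing factor (not a product of the interview format) and it affects the outcome on its own, it is a confounder. The stratified rates, not the pooled rate, identify the causal effect.
Standardising the in-person interview to the population department mix: 0.279·25/32 + 0.335·48/107 + 0.387·47/181 = 0.468.

0.47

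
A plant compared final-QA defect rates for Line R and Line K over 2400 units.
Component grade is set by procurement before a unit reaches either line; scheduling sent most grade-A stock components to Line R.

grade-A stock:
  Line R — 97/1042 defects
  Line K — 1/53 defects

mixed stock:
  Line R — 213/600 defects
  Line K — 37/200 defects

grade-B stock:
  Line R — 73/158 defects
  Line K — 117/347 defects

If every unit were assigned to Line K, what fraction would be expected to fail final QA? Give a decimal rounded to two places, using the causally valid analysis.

0.14

Component grade is set before the line has any effect — it is not caused by the line — and it independently drives the outcome. That makes it a confounder, so the causal comparison is within component grade levels.
Standardising Line K to the population component grade mix: 0.456·1/53 + 0.333·37/200 + 0.210·117/347 = 0.141.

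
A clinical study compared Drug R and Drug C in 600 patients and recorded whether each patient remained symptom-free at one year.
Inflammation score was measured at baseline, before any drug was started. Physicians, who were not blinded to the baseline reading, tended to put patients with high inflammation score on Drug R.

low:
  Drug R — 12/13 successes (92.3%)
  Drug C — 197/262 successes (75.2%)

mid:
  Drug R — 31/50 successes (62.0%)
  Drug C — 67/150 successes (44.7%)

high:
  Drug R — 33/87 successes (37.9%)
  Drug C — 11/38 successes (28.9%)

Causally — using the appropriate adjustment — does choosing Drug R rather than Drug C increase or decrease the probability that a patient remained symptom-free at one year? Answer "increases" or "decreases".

Inflammation score differs across drugs for reasons unrelated to any effect of the drug itself, and it separately predicts the outcome — a classic confounder. We must compare within inflammation score levels.
Within each level — low: 92.3% vs 75.2%; mid: 62.0% vs 44.7%; high: 37.9% vs 28.9% — Drug R is higher every time.

increases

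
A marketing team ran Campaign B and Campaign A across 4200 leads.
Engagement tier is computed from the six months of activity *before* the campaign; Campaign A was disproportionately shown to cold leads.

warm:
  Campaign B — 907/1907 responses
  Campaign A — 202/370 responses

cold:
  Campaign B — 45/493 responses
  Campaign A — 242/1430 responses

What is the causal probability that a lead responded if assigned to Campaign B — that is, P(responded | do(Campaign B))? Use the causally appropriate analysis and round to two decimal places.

0.30

Engagement tier differs across campaigns for reasons unrelated to any effect of the campaign itself, and it separately predicts the outcome — a classic confounder. We must compare within engagement tier levels.
Standardising Campaign B to the population engagement tier mix: 0.542·907/1907 + 0.458·45/493 = 0.300.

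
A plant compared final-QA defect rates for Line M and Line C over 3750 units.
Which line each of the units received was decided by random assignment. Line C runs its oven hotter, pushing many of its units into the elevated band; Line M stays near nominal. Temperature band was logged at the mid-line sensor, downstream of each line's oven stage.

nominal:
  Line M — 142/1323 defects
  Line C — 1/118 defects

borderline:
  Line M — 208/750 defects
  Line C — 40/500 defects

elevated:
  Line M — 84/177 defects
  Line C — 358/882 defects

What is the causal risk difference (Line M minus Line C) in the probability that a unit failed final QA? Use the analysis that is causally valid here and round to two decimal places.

-0.07

Because the line influences in-process temperature band, in-process temperature band is a post-treatment mediator, not a confounder. Stratifying on it would bias the estimate; the causal effect is the crude pooled difference.
The causal difference is the pooled difference: 0.193 − 0.266 = -0.073.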